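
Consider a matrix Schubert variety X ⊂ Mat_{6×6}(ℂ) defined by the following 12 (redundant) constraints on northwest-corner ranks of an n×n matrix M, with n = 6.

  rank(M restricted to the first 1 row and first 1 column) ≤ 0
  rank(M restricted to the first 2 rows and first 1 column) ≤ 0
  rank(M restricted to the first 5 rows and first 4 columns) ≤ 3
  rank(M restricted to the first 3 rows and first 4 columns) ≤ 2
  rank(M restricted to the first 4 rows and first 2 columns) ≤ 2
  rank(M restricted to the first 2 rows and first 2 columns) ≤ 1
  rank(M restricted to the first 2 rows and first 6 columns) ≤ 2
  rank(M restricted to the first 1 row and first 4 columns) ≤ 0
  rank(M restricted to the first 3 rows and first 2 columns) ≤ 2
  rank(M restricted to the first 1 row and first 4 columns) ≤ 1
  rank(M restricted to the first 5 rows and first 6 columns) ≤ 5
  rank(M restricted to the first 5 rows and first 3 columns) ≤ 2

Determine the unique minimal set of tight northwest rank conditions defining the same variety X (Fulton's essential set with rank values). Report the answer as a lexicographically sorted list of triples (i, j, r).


The tightest implied rank at each (i,j), from the 12 conditions:

  row 1: 0, 0, 0, 0, 1, 1
  row 2: 0, 1, 1, 1, 2, 2
  row 3: 1, 2, 2, 2, 3, 3
  row 4: 1, 2, 2, 3, 4, 4
  row 5: 1, 2, 2, 3, 4, 5
  row 6: 1, 2, 3, 4, 5, 6

second differences of R give the permutation w = (5, 2, 1, 4, 6, 3).

|D(w)|=7, |Ess(w)|=3:

[(1, 4, 0), (2, 1, 0), (5, 3, 2)]


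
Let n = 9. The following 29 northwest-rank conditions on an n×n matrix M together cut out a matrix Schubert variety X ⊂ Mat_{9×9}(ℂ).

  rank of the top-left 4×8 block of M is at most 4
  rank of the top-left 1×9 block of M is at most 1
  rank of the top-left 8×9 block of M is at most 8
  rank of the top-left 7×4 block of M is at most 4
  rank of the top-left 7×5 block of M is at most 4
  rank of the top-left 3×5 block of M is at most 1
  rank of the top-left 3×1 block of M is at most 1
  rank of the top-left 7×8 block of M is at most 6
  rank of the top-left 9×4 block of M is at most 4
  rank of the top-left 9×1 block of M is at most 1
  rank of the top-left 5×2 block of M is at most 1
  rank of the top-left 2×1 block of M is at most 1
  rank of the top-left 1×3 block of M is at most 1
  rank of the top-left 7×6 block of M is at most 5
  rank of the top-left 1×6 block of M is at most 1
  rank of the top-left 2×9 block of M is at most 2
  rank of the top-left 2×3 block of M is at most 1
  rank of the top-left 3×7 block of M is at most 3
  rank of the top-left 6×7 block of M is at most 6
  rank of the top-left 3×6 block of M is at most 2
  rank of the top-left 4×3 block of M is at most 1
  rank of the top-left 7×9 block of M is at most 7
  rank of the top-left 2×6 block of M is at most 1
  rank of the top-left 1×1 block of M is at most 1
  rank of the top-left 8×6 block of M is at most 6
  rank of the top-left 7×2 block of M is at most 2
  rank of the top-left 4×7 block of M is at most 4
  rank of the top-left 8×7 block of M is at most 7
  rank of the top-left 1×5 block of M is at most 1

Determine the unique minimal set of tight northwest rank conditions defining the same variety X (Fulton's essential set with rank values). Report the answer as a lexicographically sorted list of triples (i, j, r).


Computing R[i][j] = min implied NW-rank bound (n=9, 29 conditions):

  R[1]: 1, 1, 1, 1, 1, 1, 1, 1, 1
  R[2]: 1, 1, 1, 1, 1, 1, 2, 2, 2
  R[3]: 1, 1, 1, 1, 1, 2, 3, 3, 3
  R[4]: 1, 1, 1, 2, 2, 3, 4, 4, 4
  R[5]: 1, 1, 2, 3, 3, 4, 5, 5, 5
  R[6]: 1, 2, 3, 4, 4, 5, 6, 6, 6
  R[7]: 1, 2, 3, 4, 4, 5, 6, 6, 7
  R[8]: 1, 2, 3, 4, 5, 6, 7, 7, 8
  R[9]: 1, 2, 3, 4, 5, 6, 7, 8, 9

the unique w with this rank table is (1, 7, 6, 4, 3, 2, 9, 5, 8).

Rothe diagram D(w) (14 cells), 6 SE-corners (essential conditions):

[(2, 6, 1), (3, 5, 1), (4, 3, 1), (5, 2, 1), (7, 5, 4), (7, 8, 6)]


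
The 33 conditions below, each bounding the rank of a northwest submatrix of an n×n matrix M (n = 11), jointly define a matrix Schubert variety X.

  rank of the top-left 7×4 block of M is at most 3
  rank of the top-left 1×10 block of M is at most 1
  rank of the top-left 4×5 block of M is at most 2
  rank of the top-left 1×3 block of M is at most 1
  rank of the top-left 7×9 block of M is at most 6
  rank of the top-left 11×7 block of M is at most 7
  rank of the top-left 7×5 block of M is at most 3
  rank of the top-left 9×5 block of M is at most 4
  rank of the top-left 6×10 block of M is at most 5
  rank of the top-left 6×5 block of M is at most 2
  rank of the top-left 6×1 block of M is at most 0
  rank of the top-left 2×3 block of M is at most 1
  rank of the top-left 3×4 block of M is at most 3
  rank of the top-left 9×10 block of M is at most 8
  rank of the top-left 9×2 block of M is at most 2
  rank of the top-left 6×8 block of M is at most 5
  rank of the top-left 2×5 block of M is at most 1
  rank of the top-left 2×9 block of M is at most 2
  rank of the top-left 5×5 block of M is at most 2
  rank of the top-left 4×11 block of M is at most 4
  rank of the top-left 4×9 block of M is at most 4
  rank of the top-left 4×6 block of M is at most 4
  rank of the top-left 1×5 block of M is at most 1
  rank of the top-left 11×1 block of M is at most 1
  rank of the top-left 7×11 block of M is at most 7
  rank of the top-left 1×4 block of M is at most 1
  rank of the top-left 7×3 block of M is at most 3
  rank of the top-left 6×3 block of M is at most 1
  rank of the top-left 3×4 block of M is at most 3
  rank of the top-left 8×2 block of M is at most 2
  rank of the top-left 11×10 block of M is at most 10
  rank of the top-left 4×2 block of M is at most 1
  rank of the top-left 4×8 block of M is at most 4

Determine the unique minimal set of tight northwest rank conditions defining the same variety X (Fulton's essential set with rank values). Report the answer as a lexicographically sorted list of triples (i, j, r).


The tightest implied rank at each (i,j), from the 33 conditions:

  row 1: 0, 1, 1, 1, 1, 1, 1, 1, 1, 1, 1
  row 2: 0, 1, 1, 1, 1, 2, 2, 2, 2, 2, 2
  row 3: 0, 1, 1, 2, 2, 3, 3, 3, 3, 3, 3
  row 4: 0, 1, 1, 2, 2, 3, 4, 4, 4, 4, 4
  row 5: 0, 1, 1, 2, 2, 3, 4, 5, 5, 5, 5
  row 6: 0, 1, 1, 2, 2, 3, 4, 5, 5, 5, 6
  row 7: 1, 2, 2, 3, 3, 4, 5, 6, 6, 6, 7
  row 8: 1, 2, 3, 4, 4, 5, 6, 7, 7, 7, 8
  row 9: 1, 2, 3, 4, 4, 5, 6, 7, 8, 8, 9
  row 10: 1, 2, 3, 4, 5, 6, 7, 8, 9, 9, 10
  row 11: 1, 2, 3, 4, 5, 6, 7, 8, 9, 10, 11

second differences of R give the permutation w = (2, 6, 4, 7, 8, 11, 1, 3, 9, 5, 10).

|D(w)|=19, |Ess(w)|=6:

[(2, 5, 1), (6, 1, 0), (6, 3, 1), (6, 5, 2), (6, 10, 5), (9, 5, 4)]


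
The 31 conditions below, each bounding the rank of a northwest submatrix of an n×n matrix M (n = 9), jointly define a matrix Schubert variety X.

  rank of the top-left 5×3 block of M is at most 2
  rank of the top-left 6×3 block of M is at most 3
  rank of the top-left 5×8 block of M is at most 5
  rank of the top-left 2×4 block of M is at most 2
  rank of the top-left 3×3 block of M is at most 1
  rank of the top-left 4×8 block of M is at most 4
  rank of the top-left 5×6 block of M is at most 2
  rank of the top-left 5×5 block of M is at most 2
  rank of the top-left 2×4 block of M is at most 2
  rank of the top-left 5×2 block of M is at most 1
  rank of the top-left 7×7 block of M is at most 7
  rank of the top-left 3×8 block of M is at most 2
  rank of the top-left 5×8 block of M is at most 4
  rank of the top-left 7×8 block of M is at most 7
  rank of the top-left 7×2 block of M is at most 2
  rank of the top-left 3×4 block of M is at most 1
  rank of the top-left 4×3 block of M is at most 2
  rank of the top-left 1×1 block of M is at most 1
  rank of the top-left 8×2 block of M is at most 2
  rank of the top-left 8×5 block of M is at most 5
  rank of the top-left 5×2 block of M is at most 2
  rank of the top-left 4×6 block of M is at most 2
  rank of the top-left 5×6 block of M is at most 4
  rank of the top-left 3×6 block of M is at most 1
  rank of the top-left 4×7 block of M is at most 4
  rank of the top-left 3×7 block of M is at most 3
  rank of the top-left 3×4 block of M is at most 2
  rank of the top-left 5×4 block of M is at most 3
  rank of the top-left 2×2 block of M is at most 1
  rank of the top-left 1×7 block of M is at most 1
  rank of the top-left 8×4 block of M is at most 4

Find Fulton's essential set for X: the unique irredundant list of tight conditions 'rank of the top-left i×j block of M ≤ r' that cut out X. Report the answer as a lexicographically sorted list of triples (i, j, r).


Reconstructing r_w from the 31 given conditions:

  1, 1, 1, 1, 1, 1, 1, 1, 1
  1, 1, 1, 1, 1, 1, 2, 2, 2
  1, 1, 1, 1, 1, 1, 2, 2, 3
  1, 1, 2, 2, 2, 2, 3, 3, 4
  1, 1, 2, 2, 2, 2, 3, 4, 5
  1, 2, 3, 3, 3, 3, 4, 5, 6
  1, 2, 3, 4, 4, 4, 5, 6, 7
  1, 2, 3, 4, 5, 5, 6, 7, 8
  1, 2, 3, 4, 5, 6, 7, 8, 9

hence w(1..9) = (1, 7, 9, 3, 8, 2, 4, 5, 6).

4 SE-corners of the 16-cell Rothe diagram give Ess(w):

[(3, 6, 1), (3, 8, 2), (5, 2, 1), (5, 6, 2)]


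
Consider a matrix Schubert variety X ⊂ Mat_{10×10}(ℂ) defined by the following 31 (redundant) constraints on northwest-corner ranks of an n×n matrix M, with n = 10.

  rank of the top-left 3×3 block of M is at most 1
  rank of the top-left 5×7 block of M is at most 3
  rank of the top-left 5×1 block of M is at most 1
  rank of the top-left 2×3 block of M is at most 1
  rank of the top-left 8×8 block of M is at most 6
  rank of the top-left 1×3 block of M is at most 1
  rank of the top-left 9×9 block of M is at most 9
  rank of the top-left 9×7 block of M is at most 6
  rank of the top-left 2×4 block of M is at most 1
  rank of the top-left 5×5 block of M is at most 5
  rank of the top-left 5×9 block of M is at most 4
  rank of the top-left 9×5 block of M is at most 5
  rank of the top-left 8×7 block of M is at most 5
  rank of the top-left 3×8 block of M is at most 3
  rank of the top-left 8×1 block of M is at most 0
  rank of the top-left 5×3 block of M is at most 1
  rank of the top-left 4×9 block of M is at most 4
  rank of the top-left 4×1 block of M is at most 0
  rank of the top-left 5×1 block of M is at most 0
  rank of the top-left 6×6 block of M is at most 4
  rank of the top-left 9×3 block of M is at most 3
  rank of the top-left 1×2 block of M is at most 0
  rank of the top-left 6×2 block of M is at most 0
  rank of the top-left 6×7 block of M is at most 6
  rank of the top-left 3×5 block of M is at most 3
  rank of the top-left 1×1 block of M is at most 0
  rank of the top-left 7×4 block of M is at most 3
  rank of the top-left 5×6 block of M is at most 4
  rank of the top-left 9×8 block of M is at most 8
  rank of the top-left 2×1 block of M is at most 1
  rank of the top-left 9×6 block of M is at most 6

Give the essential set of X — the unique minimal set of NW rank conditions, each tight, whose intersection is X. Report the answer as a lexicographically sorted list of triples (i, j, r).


Rank table r_w(10×10) implied by the 31 constraints:

  0 0 1 1 1 1 1 1 1 1
  0 0 1 1 2 2 2 2 2 2
  0 0 1 2 3 3 3 3 3 3
  0 0 1 2 3 3 3 4 4 4
  0 0 1 2 3 3 3 4 4 5
  0 0 1 2 3 4 4 5 5 6
  0 1 2 3 4 5 5 6 6 7
  0 1 2 3 4 5 5 6 7 8
  1 2 3 4 5 6 6 7 8 9
  1 2 3 4 5 6 7 8 9 10

hence w(1..10) = (3, 5, 4, 8, 10, 6, 2, 9, 1, 7).

Fulton essential set (6 of the 21 Rothe cells):

[(2, 4, 1), (5, 7, 3), (5, 9, 4), (6, 2, 0), (8, 1, 0), (8, 7, 5)]


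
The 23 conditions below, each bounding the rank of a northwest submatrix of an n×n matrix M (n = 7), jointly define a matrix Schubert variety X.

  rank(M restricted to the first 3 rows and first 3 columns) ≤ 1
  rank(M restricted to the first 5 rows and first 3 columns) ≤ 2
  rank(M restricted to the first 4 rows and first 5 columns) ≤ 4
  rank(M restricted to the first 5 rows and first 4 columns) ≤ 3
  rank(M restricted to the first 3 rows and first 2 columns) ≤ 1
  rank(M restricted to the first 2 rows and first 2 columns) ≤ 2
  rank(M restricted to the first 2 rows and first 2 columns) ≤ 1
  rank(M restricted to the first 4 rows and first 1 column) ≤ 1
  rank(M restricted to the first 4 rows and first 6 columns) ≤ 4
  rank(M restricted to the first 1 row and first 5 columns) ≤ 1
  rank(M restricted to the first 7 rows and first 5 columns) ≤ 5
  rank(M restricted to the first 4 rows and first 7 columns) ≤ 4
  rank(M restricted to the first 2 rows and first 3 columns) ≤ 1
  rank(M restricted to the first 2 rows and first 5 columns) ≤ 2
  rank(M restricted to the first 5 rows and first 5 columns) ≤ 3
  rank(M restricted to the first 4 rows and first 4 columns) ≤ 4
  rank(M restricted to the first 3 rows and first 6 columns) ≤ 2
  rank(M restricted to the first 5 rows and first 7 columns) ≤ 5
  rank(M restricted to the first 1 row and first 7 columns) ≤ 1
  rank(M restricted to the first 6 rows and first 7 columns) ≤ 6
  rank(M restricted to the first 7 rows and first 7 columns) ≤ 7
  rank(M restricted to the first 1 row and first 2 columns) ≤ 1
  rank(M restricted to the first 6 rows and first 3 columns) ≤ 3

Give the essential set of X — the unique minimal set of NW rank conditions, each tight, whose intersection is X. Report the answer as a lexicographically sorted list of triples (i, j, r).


The tightest implied rank at each (i,j), from the 23 conditions:

  row 1: 1 | 1 | 1 | 1 | 1 | 1 | 1
  row 2: 1 | 1 | 1 | 2 | 2 | 2 | 2
  row 3: 1 | 1 | 1 | 2 | 2 | 2 | 3
  row 4: 1 | 2 | 2 | 3 | 3 | 3 | 4
  row 5: 1 | 2 | 2 | 3 | 3 | 4 | 5
  row 6: 1 | 2 | 3 | 4 | 4 | 5 | 6
  row 7: 1 | 2 | 3 | 4 | 5 | 6 | 7

reading off 1-entries of Δ²R: w = (1, 4, 7, 2, 6, 3, 5).

Rothe diagram D(w) (8 cells), 4 SE-corners (essential conditions):

[(3, 3, 1), (3, 6, 2), (5, 3, 2), (5, 5, 3)]


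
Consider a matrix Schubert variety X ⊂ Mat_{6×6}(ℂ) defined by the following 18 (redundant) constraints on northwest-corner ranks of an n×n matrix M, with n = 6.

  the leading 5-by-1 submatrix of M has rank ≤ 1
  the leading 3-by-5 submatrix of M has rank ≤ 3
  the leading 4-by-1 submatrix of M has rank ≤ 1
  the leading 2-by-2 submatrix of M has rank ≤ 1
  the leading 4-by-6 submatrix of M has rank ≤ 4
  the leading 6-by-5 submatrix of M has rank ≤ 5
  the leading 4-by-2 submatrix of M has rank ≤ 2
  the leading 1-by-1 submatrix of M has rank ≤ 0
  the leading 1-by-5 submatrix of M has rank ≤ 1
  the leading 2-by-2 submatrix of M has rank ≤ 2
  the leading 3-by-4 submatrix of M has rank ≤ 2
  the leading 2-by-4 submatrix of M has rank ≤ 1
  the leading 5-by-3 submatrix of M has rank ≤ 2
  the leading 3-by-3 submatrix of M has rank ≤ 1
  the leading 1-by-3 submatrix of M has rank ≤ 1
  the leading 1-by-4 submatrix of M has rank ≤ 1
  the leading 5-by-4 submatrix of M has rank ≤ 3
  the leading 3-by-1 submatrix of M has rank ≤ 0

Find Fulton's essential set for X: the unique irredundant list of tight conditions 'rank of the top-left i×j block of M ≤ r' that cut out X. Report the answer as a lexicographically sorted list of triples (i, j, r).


Computing R[i][j] = min implied NW-rank bound (n=6, 18 conditions):

  row 1: 0 1 1 1 1 1
  row 2: 0 1 1 1 2 2
  row 3: 0 1 1 2 3 3
  row 4: 1 2 2 3 4 4
  row 5: 1 2 2 3 4 5
  row 6: 1 2 3 4 5 6

second differences of R give the permutation w = (2, 5, 4, 1, 6, 3).

ℓ(w)=7; the 4 essential cells (i,j,r):

[(2, 4, 1), (3, 1, 0), (3, 3, 1), (5, 3, 2)]


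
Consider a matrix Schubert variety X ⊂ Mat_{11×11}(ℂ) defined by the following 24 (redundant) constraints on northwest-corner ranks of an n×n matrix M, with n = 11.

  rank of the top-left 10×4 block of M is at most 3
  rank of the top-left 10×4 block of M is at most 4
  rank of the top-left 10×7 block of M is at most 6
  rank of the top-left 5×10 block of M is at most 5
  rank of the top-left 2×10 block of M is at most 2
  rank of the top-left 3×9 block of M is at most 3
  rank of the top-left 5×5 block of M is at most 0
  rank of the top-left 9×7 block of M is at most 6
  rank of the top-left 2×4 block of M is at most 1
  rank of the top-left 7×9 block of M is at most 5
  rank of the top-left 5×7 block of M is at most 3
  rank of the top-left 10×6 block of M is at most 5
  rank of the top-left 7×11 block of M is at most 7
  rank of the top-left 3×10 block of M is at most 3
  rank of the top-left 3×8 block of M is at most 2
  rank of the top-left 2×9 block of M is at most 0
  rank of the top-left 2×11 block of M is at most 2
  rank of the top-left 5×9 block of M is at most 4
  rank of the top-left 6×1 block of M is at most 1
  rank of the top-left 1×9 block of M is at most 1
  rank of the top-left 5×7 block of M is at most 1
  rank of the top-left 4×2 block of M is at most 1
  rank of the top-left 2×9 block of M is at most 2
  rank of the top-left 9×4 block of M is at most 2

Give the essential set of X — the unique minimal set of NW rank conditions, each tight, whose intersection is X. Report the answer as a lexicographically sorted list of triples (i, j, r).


Propagating the 24 rank bounds to every northwest block:

  0 0 0 0 0 0 0 0 0 1 1
  0 0 0 0 0 0 0 0 0 1 2
  0 0 0 0 0 1 1 1 1 2 3
  0 0 0 0 0 1 1 2 2 3 4
  0 0 0 0 0 1 1 2 3 4 5
  1 1 1 1 1 2 2 3 4 5 6
  1 2 2 2 2 3 3 4 5 6 7
  1 2 2 2 3 4 4 5 6 7 8
  1 2 2 2 3 4 5 6 7 8 9
  1 2 3 3 4 5 6 7 8 9 10
  1 2 3 4 5 6 7 8 9 10 11

second differences of R give the permutation w = (10, 11, 6, 8, 9, 1, 2, 5, 7, 3, 4).

ℓ(w)=39; the 4 essential cells (i,j,r):

[(2, 9, 0), (5, 5, 0), (5, 7, 1), (9, 4, 2)]


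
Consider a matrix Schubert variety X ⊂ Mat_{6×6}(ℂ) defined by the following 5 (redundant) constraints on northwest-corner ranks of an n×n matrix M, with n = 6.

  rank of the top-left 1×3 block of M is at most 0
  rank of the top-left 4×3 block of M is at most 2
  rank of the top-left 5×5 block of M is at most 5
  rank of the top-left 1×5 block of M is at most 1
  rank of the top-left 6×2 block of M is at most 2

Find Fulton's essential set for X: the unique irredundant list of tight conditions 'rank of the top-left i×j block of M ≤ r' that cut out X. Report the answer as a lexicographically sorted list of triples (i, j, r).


Propagating the 5 rank bounds to every northwest block:

  i=1: 0 0 0 1 1 1
  i=2: 1 1 1 2 2 2
  i=3: 1 2 2 3 3 3
  i=4: 1 2 2 3 4 4
  i=5: 1 2 3 4 5 5
  i=6: 1 2 3 4 5 6

the unique w with this rank table is (4, 1, 2, 5, 3, 6).

ℓ(w)=4; the 2 essential cells (i,j,r):

[(1, 3, 0), (4, 3, 2)]


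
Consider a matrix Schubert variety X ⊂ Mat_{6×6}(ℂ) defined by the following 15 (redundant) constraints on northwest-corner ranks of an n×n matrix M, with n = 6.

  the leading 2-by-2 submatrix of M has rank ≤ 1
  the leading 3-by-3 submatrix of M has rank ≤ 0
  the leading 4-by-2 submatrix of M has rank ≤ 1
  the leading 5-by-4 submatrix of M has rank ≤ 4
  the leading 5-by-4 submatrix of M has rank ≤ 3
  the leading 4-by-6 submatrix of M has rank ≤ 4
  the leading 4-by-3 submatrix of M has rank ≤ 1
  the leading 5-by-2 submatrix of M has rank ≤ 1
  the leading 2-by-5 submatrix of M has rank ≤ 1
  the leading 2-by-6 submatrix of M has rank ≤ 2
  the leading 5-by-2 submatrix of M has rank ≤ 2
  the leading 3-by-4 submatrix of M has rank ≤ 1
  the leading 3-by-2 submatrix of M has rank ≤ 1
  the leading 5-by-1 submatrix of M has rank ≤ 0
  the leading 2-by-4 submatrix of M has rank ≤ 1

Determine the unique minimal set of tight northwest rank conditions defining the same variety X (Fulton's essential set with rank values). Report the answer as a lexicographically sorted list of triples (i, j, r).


The tightest implied rank at each (i,j), from the 15 conditions:

  R[1]: 0, 0, 0, 1, 1, 1
  R[2]: 0, 0, 0, 1, 1, 2
  R[3]: 0, 0, 0, 1, 2, 3
  R[4]: 0, 1, 1, 2, 3, 4
  R[5]: 0, 1, 2, 3, 4, 5
  R[6]: 1, 2, 3, 4, 5, 6

so w = (4, 6, 5, 2, 3, 1).

|D(w)|=12, |Ess(w)|=3:

[(2, 5, 1), (3, 3, 0), (5, 1, 0)]


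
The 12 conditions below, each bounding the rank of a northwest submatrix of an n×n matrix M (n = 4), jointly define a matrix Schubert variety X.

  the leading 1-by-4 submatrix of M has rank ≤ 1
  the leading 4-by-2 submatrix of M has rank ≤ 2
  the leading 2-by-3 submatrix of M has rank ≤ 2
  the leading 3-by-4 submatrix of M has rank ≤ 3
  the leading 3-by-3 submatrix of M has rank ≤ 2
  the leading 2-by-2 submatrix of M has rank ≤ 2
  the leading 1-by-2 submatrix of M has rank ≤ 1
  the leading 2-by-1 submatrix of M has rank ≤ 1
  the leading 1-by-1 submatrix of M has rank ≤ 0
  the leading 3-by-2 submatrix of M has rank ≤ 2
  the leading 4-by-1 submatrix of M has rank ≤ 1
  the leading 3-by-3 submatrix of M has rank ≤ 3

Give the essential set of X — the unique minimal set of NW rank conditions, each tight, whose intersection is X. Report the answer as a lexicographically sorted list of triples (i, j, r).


Computing R[i][j] = min implied NW-rank bound (n=4, 12 conditions):

  R[1]: 0 1 1 1
  R[2]: 1 2 2 2
  R[3]: 1 2 2 3
  R[4]: 1 2 3 4

reading off 1-entries of Δ²R: w = (2, 1, 4, 3).

Rothe diagram D(w) (2 cells), 2 SE-corners (essential conditions):

[(1, 1, 0), (3, 3, 2)]


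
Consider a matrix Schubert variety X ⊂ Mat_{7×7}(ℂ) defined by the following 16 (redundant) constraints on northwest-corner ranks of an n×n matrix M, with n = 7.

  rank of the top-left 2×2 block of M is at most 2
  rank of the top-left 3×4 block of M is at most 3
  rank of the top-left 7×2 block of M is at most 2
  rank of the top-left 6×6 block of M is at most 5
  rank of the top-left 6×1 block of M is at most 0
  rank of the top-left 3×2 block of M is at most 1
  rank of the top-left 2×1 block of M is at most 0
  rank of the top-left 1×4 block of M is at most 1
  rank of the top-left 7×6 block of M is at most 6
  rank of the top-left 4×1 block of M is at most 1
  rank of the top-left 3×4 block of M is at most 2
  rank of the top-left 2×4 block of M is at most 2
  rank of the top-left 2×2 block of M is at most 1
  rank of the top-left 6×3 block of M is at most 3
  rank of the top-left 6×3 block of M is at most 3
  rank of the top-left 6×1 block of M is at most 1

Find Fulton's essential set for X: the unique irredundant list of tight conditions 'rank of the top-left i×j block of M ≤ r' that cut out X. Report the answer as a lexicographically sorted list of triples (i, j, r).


Propagating the 16 rank bounds to every northwest block:

  row 1: 0 1 1 1 1 1 1
  row 2: 0 1 2 2 2 2 2
  row 3: 0 1 2 2 3 3 3
  row 4: 0 1 2 3 4 4 4
  row 5: 0 1 2 3 4 5 5
  row 6: 0 1 2 3 4 5 6
  row 7: 1 2 3 4 5 6 7

the unique w with this rank table is (2, 3, 5, 4, 6, 7, 1).

|D(w)|=7, |Ess(w)|=2:

[(3, 4, 2), (6, 1, 0)]


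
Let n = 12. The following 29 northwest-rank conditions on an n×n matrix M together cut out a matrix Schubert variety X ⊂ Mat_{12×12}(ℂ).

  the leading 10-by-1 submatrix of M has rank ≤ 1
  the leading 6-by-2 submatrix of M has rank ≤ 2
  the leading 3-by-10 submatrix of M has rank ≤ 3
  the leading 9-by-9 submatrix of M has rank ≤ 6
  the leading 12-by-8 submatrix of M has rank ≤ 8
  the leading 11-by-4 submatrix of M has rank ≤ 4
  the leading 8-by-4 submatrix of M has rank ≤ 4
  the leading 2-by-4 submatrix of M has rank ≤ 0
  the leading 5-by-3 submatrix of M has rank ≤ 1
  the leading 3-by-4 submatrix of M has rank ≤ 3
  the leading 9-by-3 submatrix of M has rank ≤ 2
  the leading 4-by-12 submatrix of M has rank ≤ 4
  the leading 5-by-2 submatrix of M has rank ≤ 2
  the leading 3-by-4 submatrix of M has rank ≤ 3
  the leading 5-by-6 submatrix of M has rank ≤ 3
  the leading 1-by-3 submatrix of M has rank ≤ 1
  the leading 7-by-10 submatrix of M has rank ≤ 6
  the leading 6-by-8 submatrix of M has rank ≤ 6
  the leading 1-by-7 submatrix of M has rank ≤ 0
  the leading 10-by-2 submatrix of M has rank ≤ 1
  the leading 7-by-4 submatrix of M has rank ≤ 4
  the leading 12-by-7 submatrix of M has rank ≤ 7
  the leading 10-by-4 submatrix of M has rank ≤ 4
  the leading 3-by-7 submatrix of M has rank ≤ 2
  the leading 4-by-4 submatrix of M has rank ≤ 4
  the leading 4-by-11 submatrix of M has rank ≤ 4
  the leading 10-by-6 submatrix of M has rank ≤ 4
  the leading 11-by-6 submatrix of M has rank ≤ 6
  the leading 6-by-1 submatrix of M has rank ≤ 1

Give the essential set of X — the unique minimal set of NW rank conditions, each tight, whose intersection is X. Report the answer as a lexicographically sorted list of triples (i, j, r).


Reconstructing r_w from the 29 given conditions:

  R[1]: 0 | 0 | 0 | 0 | 0 | 0 | 0 | 1 | 1 | 1 | 1 | 1
  R[2]: 0 | 0 | 0 | 0 | 1 | 1 | 1 | 2 | 2 | 2 | 2 | 2
  R[3]: 1 | 1 | 1 | 1 | 2 | 2 | 2 | 3 | 3 | 3 | 3 | 3
  R[4]: 1 | 1 | 1 | 2 | 3 | 3 | 3 | 4 | 4 | 4 | 4 | 4
  R[5]: 1 | 1 | 1 | 2 | 3 | 3 | 4 | 5 | 5 | 5 | 5 | 5
  R[6]: 1 | 1 | 2 | 3 | 4 | 4 | 5 | 6 | 6 | 6 | 6 | 6
  R[7]: 1 | 1 | 2 | 3 | 4 | 4 | 5 | 6 | 6 | 6 | 7 | 7
  R[8]: 1 | 1 | 2 | 3 | 4 | 4 | 5 | 6 | 6 | 7 | 8 | 8
  R[9]: 1 | 1 | 2 | 3 | 4 | 4 | 5 | 6 | 6 | 7 | 8 | 9
  R[10]: 1 | 1 | 2 | 3 | 4 | 4 | 5 | 6 | 7 | 8 | 9 | 10
  R[11]: 1 | 2 | 3 | 4 | 5 | 5 | 6 | 7 | 8 | 9 | 10 | 11
  R[12]: 1 | 2 | 3 | 4 | 5 | 6 | 7 | 8 | 9 | 10 | 11 | 12

the unique w with this rank table is (8, 5, 1, 4, 7, 3, 11, 10, 12, 9, 2, 6).

Fulton essential set (8 of the 29 Rothe cells):

[(1, 7, 0), (2, 4, 0), (5, 3, 1), (5, 6, 3), (7, 10, 6), (9, 9, 6), (10, 2, 1), (10, 6, 4)]


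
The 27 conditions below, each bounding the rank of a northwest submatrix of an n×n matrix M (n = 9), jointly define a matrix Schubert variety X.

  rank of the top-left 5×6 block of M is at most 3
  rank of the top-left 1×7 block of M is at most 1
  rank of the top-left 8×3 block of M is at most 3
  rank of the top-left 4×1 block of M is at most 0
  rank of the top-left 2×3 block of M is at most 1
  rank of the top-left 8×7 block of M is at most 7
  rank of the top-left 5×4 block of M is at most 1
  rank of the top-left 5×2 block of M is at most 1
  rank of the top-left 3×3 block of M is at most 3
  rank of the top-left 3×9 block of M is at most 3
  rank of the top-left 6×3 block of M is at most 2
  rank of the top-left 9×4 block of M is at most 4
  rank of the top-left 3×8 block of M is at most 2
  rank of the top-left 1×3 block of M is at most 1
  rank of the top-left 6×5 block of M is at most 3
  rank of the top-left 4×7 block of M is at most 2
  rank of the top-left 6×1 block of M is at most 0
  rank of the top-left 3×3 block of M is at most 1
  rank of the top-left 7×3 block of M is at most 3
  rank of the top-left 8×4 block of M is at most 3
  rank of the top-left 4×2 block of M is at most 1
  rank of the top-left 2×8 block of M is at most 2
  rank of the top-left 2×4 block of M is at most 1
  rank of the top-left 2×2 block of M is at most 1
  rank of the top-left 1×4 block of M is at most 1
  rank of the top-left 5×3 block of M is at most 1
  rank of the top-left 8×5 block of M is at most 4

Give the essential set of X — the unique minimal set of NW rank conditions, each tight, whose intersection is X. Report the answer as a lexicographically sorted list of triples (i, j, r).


Rank table r_w(9×9) implied by the 27 constraints:

  i=1: 0, 1, 1, 1, 1, 1, 1, 1, 1
  i=2: 0, 1, 1, 1, 2, 2, 2, 2, 2
  i=3: 0, 1, 1, 1, 2, 2, 2, 2, 3
  i=4: 0, 1, 1, 1, 2, 2, 2, 3, 4
  i=5: 0, 1, 1, 1, 2, 3, 3, 4, 5
  i=6: 0, 1, 2, 2, 3, 4, 4, 5, 6
  i=7: 1, 2, 3, 3, 4, 5, 5, 6, 7
  i=8: 1, 2, 3, 3, 4, 5, 6, 7, 8
  i=9: 1, 2, 3, 4, 5, 6, 7, 8, 9

the unique w with this rank table is (2, 5, 9, 8, 6, 3, 1, 7, 4).

Fulton essential set (5 of the 20 Rothe cells):

[(3, 8, 2), (4, 7, 2), (5, 4, 1), (6, 1, 0), (8, 4, 3)]


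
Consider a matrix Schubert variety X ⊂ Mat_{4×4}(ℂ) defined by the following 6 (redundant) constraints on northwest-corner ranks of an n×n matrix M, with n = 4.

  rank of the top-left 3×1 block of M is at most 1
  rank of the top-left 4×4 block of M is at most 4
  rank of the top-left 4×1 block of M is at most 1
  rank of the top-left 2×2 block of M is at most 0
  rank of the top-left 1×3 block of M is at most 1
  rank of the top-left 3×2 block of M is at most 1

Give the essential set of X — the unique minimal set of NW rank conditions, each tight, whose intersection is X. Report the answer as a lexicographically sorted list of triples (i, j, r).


Reconstructing r_w from the 6 given conditions:

  row 1: 0 | 0 | 1 | 1
  row 2: 0 | 0 | 1 | 2
  row 3: 1 | 1 | 2 | 3
  row 4: 1 | 2 | 3 | 4

the unique w with this rank table is (3, 4, 1, 2).

|D(w)|=4, |Ess(w)|=1:

[(2, 2, 0)]


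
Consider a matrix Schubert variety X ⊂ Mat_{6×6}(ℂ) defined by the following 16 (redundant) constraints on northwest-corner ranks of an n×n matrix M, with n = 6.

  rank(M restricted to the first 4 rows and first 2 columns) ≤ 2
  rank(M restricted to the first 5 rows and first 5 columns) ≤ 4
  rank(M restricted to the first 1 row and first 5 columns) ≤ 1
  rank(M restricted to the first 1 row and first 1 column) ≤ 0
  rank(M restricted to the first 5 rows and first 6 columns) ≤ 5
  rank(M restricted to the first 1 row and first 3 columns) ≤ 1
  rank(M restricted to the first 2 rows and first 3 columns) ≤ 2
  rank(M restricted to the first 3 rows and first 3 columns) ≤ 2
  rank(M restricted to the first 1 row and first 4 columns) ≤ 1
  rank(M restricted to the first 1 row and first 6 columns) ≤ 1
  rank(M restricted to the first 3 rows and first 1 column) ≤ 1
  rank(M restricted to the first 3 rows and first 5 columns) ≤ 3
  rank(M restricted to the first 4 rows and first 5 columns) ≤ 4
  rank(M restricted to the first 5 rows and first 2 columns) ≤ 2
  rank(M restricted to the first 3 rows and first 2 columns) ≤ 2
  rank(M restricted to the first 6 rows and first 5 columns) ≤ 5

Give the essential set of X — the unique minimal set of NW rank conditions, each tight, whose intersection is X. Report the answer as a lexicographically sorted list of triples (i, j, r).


Recovering R(i,j) via the rank-extension bound from the 16 conditions:

  row 1: 0  1  1  1  1  1
  row 2: 1  2  2  2  2  2
  row 3: 1  2  2  3  3  3
  row 4: 1  2  3  4  4  4
  row 5: 1  2  3  4  4  5
  row 6: 1  2  3  4  5  6

so w = (2, 1, 4, 3, 6, 5).

Fulton essential set (3 of the 3 Rothe cells):

[(1, 1, 0), (3, 3, 2), (5, 5, 4)]


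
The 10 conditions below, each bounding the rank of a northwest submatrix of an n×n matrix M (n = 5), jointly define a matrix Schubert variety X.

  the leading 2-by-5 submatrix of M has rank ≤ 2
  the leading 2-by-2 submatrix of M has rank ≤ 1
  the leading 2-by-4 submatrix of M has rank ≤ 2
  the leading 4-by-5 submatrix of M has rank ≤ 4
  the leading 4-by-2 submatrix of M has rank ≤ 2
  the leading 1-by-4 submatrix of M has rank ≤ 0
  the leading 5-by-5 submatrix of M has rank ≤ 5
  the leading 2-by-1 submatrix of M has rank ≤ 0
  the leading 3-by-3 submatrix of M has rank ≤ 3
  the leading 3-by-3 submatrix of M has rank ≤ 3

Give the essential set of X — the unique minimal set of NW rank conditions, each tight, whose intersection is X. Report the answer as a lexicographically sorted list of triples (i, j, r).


Computing R[i][j] = min implied NW-rank bound (n=5, 10 conditions):

  R[1]: 0, 0, 0, 0, 1
  R[2]: 0, 1, 1, 1, 2
  R[3]: 1, 2, 2, 2, 3
  R[4]: 1, 2, 3, 3, 4
  R[5]: 1, 2, 3, 4, 5

hence w(1..5) = (5, 2, 1, 3, 4).

Fulton essential set (2 of the 5 Rothe cells):

[(1, 4, 0), (2, 1, 0)]


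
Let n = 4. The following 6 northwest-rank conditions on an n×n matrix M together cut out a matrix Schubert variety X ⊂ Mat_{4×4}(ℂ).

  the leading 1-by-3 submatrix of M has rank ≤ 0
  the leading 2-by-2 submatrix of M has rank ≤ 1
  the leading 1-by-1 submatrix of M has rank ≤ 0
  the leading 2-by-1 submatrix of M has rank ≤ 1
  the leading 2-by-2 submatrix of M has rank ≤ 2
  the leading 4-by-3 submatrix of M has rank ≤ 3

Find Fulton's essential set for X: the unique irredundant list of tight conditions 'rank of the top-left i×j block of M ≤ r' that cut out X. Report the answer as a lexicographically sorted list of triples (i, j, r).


Recovering R(i,j) via the rank-extension bound from the 6 conditions:

  row 1: 0, 0, 0, 1
  row 2: 1, 1, 1, 2
  row 3: 1, 2, 2, 3
  row 4: 1, 2, 3, 4

second differences of R give the permutation w = (4, 1, 2, 3).

Rothe diagram D(w) (3 cells), 1 SE-corner (essential condition):

[(1, 3, 0)]


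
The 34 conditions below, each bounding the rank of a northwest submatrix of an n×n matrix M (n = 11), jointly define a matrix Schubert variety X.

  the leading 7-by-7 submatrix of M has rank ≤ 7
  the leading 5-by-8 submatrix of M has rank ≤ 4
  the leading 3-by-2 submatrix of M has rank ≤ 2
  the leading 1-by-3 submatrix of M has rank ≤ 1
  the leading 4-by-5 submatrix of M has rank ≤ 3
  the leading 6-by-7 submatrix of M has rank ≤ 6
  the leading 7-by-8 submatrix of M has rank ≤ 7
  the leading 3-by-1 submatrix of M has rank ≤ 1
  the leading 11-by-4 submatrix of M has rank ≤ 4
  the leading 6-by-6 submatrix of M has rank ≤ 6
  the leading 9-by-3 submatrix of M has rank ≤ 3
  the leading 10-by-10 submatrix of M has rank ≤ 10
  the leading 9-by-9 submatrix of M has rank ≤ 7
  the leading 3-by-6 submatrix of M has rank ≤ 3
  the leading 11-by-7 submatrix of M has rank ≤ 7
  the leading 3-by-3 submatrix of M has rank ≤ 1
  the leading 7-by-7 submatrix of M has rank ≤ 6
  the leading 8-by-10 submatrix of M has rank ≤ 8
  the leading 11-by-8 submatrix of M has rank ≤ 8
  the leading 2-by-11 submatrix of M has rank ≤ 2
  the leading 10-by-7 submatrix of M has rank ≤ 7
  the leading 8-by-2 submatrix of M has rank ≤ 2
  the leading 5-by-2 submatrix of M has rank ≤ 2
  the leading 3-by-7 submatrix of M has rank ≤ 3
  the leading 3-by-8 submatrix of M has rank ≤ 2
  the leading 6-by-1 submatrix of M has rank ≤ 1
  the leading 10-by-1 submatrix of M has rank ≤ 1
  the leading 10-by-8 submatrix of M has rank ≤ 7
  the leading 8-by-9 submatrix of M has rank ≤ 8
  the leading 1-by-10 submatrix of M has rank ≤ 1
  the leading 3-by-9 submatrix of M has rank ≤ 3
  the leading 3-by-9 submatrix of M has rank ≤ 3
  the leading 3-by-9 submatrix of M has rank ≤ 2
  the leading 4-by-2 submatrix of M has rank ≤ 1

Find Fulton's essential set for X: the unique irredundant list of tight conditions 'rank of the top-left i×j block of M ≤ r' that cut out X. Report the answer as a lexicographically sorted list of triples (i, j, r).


Recovering R(i,j) via the rank-extension bound from the 34 conditions:

  i=1: 1, 1, 1, 1, 1, 1, 1, 1, 1, 1, 1
  i=2: 1, 1, 1, 2, 2, 2, 2, 2, 2, 2, 2
  i=3: 1, 1, 1, 2, 2, 2, 2, 2, 2, 3, 3
  i=4: 1, 1, 2, 3, 3, 3, 3, 3, 3, 4, 4
  i=5: 1, 2, 3, 4, 4, 4, 4, 4, 4, 5, 5
  i=6: 1, 2, 3, 4, 5, 5, 5, 5, 5, 6, 6
  i=7: 1, 2, 3, 4, 5, 6, 6, 6, 6, 7, 7
  i=8: 1, 2, 3, 4, 5, 6, 7, 7, 7, 8, 8
  i=9: 1, 2, 3, 4, 5, 6, 7, 7, 7, 8, 9
  i=10: 1, 2, 3, 4, 5, 6, 7, 7, 8, 9, 10
  i=11: 1, 2, 3, 4, 5, 6, 7, 8, 9, 10, 11

reading off 1-entries of Δ²R: w = (1, 4, 10, 3, 2, 5, 6, 7, 11, 9, 8).

Fulton essential set (5 of the 13 Rothe cells):

[(3, 3, 1), (3, 9, 2), (4, 2, 1), (9, 9, 7), (10, 8, 7)]


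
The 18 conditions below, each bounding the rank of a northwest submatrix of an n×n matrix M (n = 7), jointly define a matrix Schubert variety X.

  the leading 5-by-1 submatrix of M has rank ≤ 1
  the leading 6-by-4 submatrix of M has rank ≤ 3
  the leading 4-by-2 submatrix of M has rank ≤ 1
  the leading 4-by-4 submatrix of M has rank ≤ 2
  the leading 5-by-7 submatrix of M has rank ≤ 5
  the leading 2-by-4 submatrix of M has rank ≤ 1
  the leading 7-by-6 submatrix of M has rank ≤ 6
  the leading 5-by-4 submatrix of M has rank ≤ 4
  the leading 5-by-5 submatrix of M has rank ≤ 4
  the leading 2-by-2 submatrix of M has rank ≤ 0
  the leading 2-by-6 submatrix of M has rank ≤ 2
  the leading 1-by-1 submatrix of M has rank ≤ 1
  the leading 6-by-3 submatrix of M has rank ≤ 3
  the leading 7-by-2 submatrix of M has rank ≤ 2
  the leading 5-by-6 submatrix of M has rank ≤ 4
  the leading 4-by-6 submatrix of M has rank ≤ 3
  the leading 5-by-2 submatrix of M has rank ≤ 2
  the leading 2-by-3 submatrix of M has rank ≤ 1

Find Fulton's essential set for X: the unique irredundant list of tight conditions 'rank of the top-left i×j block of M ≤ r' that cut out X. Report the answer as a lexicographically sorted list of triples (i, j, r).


Reconstructing r_w from the 18 given conditions:

  row 1: 0 0 1 1 1 1 1
  row 2: 0 0 1 1 2 2 2
  row 3: 1 1 2 2 3 3 3
  row 4: 1 1 2 2 3 3 4
  row 5: 1 2 3 3 4 4 5
  row 6: 1 2 3 3 4 5 6
  row 7: 1 2 3 4 5 6 7

reading off 1-entries of Δ²R: w = (3, 5, 1, 7, 2, 6, 4).

ℓ(w)=9; the 6 essential cells (i,j,r):

[(2, 2, 0), (2, 4, 1), (4, 2, 1), (4, 4, 2), (4, 6, 3), (6, 4, 3)]


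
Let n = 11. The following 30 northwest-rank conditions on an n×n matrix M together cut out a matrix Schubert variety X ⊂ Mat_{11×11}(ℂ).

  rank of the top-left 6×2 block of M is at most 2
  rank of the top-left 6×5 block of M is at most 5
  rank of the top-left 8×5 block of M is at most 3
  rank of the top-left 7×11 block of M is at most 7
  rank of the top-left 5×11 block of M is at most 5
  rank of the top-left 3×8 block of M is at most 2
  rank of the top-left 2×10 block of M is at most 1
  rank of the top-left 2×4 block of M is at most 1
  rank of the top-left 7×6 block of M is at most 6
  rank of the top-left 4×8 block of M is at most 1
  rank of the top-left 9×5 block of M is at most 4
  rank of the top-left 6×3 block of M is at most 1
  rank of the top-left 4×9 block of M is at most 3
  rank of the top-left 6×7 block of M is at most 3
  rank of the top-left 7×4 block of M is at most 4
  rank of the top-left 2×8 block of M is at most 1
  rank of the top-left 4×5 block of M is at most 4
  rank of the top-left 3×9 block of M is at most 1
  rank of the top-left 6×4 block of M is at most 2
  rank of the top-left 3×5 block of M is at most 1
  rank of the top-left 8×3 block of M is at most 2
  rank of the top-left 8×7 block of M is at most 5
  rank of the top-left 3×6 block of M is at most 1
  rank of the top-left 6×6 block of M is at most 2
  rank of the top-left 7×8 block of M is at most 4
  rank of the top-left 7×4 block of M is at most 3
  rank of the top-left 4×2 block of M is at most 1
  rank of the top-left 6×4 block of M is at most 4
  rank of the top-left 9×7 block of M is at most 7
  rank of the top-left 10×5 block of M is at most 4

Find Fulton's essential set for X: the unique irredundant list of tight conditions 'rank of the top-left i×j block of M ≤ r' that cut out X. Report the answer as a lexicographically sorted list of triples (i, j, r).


The tightest implied rank at each (i,j), from the 30 conditions:

  row 1: 1 1 1 1 1 1 1 1 1 1 1
  row 2: 1 1 1 1 1 1 1 1 1 1 2
  row 3: 1 1 1 1 1 1 1 1 1 2 3
  row 4: 1 1 1 1 1 1 1 1 2 3 4
  row 5: 1 1 1 2 2 2 2 2 3 4 5
  row 6: 1 1 1 2 2 2 3 3 4 5 6
  row 7: 1 2 2 3 3 3 4 4 5 6 7
  row 8: 1 2 2 3 3 4 5 5 6 7 8
  row 9: 1 2 3 4 4 5 6 6 7 8 9
  row 10: 1 2 3 4 4 5 6 7 8 9 10
  row 11: 1 2 3 4 5 6 7 8 9 10 11

the unique w with this rank table is (1, 11, 10, 9, 4, 7, 2, 6, 3, 8, 5).

D(w) has 33 cells with 8 SE-corners; essential set:

[(2, 10, 1), (3, 9, 1), (4, 8, 1), (6, 3, 1), (6, 6, 2), (8, 3, 2), (8, 5, 3), (10, 5, 4)]


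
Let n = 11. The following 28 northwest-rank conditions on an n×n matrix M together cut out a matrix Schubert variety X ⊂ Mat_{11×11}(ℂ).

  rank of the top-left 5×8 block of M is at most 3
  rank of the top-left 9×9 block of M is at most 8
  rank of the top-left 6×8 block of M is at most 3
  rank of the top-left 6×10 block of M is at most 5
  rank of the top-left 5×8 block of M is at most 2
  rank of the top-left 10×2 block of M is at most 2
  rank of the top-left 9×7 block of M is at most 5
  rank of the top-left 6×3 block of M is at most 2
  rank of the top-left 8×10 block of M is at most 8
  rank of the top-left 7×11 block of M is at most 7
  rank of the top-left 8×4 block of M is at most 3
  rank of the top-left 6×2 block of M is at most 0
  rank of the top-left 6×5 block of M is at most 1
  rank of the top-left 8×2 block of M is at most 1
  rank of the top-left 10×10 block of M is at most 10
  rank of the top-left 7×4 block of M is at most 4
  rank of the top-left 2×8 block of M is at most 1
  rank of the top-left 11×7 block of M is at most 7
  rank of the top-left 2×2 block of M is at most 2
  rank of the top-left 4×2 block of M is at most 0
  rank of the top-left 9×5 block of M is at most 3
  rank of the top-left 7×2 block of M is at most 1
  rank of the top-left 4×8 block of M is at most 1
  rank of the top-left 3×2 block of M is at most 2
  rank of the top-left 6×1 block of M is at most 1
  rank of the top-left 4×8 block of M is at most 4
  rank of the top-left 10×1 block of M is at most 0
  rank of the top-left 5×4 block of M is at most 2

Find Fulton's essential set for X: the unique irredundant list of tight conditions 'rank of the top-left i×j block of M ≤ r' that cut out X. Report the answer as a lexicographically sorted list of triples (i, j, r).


Computing R[i][j] = min implied NW-rank bound (n=11, 28 conditions):

  0, 0, 1, 1, 1, 1, 1, 1, 1, 1, 1
  0, 0, 1, 1, 1, 1, 1, 1, 2, 2, 2
  0, 0, 1, 1, 1, 1, 1, 1, 2, 3, 3
  0, 0, 1, 1, 1, 1, 1, 1, 2, 3, 4
  0, 0, 1, 1, 1, 2, 2, 2, 3, 4, 5
  0, 0, 1, 1, 1, 2, 3, 3, 4, 5, 6
  0, 1, 2, 2, 2, 3, 4, 4, 5, 6, 7
  0, 1, 2, 3, 3, 4, 5, 5, 6, 7, 8
  0, 1, 2, 3, 3, 4, 5, 6, 7, 8, 9
  0, 1, 2, 3, 4, 5, 6, 7, 8, 9, 10
  1, 2, 3, 4, 5, 6, 7, 8, 9, 10, 11

reading off 1-entries of Δ²R: w = (3, 9, 10, 11, 6, 7, 2, 4, 8, 5, 1).

Rothe diagram D(w) (36 cells), 5 SE-corners (essential conditions):

[(4, 8, 1), (6, 2, 0), (6, 5, 1), (9, 5, 3), (10, 1, 0)]
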